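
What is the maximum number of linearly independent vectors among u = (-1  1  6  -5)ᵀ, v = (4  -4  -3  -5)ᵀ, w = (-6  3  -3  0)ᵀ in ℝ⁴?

Put the 4×3 matrix [u|v|w] into echelon form.
Exactly 3 pivots survive; hence the rank is 3.

3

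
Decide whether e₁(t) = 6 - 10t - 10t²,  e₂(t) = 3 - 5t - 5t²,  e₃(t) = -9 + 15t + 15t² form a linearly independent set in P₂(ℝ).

linearly dependent

Take coordinates with respect to the standard basis {1, t, t²}.
Form the 3×3 matrix with these as columns; its determinant is 0.
A zero determinant means the columns are linearly dependent.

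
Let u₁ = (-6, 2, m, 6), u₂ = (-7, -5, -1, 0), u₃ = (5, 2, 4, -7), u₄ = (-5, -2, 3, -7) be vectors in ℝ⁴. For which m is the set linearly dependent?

Dependence holds iff the 4×4 matrix [u₁ u₂ u₃ u₄] is singular.
Expanding, det = -154*m - 462.
Solving -154*m - 462 = 0 yields m = -3.

m = -3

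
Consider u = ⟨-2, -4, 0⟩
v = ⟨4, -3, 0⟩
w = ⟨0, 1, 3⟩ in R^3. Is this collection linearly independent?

linearly independent

Form the 3×3 matrix with these as columns; its determinant is 66.
A nonzero determinant means the columns are linearly independent.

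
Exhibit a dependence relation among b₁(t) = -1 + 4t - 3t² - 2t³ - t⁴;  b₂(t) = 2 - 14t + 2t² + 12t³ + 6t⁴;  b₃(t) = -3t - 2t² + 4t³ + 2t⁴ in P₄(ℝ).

Write each element as a vector in ℝ⁵ using {1, t, …, t⁴}.
Set up α₁b₁ + … + α₃b₃ = 0 and solve the homogeneous system.
A generator of the null space is (2, 1, -2).

2b₁ + b₂ - 2b₃ = 0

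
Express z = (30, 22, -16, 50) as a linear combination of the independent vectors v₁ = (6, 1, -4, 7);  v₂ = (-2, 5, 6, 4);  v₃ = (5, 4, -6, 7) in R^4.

Solve the system with v₁, v₂, v₃ as columns and z as the right-hand side.
Row-reducing the augmented matrix gives the unique coefficients (α₁, α₂, α₃) = (4, 2, 2).

z = 4v₁ + 2v₂ + 2v₃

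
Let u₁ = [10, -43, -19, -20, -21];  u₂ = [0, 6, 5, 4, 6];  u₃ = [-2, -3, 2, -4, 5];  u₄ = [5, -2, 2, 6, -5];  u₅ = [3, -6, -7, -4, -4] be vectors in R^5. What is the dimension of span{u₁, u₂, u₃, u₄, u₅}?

Form the matrix with u₁, u₂, u₃, u₄, u₅ as columns and reduce.
There are 4 pivot columns, so rank = 4.

4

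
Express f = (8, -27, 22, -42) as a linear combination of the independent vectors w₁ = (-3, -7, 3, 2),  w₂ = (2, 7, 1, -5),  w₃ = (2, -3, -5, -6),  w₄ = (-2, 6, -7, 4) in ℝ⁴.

f = 4w₁ + 4w₂ + 3w₃ - 3w₄

Since w₁, w₂, w₃, w₄ are independent, the coefficients expressing f are uniquely determined by a linear system.
The system has the unique solution (a₁, …, a₄) = (4, 4, 3, -3).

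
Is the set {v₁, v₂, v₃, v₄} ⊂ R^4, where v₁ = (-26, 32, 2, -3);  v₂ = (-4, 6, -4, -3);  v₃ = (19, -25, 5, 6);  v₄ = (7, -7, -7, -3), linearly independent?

Form the 4×4 matrix with these as columns; its determinant is 0.
A zero determinant means the columns are linearly dependent.
Indeed v₁ + 3v₂ + 2v₃ = 0.

linearly dependent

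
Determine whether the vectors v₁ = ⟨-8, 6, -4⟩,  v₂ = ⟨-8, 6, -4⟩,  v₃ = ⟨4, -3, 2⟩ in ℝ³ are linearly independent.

One vector is a scalar multiple of another, so the set is dependent.

linearly dependent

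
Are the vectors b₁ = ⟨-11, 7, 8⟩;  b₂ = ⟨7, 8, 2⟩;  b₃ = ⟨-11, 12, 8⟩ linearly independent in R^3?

Place the vectors as rows of a 3×3 matrix and reduce to echelon form.
The reduction yields 3 nonzero rows, so the rank is 3.
Since rank = 3 (the number of vectors), the set is linearly independent.

linearly independent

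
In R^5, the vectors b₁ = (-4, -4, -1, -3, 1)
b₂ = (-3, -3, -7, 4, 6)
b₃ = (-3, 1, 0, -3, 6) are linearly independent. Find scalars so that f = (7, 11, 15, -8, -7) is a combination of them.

f = -b₁ - 2b₂ + b₃

Write f = a₁b₁ + … + a₃b₃ and equate components.
The system has the unique solution (a₁, a₂, a₃) = (-1, -2, 1).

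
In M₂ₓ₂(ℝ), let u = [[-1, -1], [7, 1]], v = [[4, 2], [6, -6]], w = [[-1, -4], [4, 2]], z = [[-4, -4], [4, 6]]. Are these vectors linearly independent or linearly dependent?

Write each element as a coordinate vector in ℝ⁴ using {E₁₁, E₁₂, E₂₁, E₂₂}.
The matrix [u|v|w|z] has determinant -24.
A nonzero determinant means the columns are linearly independent.

linearly independent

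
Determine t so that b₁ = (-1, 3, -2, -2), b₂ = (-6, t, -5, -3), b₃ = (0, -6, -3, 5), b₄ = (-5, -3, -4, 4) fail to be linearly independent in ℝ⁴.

t = 37/6

Place the vectors as rows of a 4×4 matrix; dependence ⇔ determinant zero.
Expanding, det = 72*t - 444.
Setting this to zero gives t = 37/6.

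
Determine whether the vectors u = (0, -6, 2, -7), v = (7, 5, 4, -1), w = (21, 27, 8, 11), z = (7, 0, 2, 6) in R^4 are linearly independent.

linearly dependent

Row-reduce the matrix whose columns are u, v, w, z.
The reduction yields 3 nonzero rows, so the rank is 3.
Since rank 3 < 4, the set is linearly dependent.
Indeed 2u - 3v + w = 0.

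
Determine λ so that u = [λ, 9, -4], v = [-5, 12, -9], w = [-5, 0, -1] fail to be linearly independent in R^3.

Dependence holds iff the 3×3 matrix [u v w] is singular.
The determinant works out to 120 - 12*λ.
Setting this to zero gives λ = 10.

λ = 10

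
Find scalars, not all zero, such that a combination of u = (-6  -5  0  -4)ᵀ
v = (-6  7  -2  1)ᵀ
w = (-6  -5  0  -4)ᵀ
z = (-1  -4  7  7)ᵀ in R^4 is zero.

Row-reduce the matrix with u, v, w, z as columns; the null space gives the coefficients.
One solution (up to scaling) is (1, 0, -1, 0).

u - w = 0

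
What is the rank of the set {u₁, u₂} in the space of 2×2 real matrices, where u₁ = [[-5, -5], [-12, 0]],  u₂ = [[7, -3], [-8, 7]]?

Represent each element by its coordinate vector in ℝ⁴.
Row-reduce the 2×4 matrix with these as rows.
Exactly 2 pivots survive; hence the rank is 2.

2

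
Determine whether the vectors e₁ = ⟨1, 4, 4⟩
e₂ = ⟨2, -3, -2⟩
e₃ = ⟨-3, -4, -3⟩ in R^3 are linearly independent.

linearly independent

Place the vectors as rows of a 3×3 matrix and reduce to echelon form.
The reduction yields 3 nonzero rows, so the rank is 3.
Since rank = 3 (the number of vectors), the set is linearly independent.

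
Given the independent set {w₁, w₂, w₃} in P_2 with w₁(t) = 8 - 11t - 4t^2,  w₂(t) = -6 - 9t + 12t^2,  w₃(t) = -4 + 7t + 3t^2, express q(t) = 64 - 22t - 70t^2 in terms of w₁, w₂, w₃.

q = 4w₁ - 4w₂ - 2w₃

Identify each element with its coordinate vector in ℝ³ via {1, t, t^2}.
Solve the system with w₁, w₂, w₃ as columns and q as the right-hand side.
Row-reducing the augmented matrix gives the unique coefficients (c₁, c₂, c₃) = (4, -4, -2).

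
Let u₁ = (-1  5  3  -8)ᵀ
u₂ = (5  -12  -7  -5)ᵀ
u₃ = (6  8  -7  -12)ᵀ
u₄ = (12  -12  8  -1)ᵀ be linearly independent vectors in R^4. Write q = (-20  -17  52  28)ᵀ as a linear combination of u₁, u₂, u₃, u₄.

q = 3u₁ - u₂ - 4u₃ + u₄

Write q = c₁u₁ + … + c₄u₄ and equate components.
The system has the unique solution (c₁, …, c₄) = (3, -1, -4, 1).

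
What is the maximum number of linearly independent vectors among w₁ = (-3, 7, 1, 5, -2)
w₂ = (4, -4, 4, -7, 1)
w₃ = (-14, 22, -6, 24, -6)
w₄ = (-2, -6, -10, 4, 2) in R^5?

Put the 5×4 matrix [w₁|w₂|w₃|w₄] into echelon form.
There are 2 pivot columns, so rank = 2.

2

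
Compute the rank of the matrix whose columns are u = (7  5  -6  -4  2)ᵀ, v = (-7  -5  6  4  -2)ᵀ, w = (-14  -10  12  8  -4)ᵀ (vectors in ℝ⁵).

1

Row-reduce the 3×5 matrix with these as rows.
There is 1 pivot column, so rank = 1.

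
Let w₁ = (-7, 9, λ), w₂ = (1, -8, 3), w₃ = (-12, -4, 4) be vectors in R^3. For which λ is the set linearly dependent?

The set is linearly dependent precisely when det[w₁; w₂; w₃] = 0.
Expanding, det = -100*λ - 220.
Solving -100*λ - 220 = 0 yields λ = -11/5.

λ = -11/5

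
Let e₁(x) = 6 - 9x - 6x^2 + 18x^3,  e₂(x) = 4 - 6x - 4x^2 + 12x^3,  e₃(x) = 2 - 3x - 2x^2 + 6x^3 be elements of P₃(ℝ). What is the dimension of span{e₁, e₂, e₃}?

Use coordinates relative to {1, x, …, x^3}.
Row-reduce the 3×4 matrix with these as rows.
The echelon form has 1 nonzero row, so the rank is 1.

dim = 1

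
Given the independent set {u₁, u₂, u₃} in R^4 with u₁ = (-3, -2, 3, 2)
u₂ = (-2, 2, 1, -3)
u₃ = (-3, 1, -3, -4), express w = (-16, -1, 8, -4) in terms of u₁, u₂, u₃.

Since u₁, u₂, u₃ are independent, the coefficients expressing w are uniquely determined by a linear system.
The system has the unique solution (a₁, a₂, a₃) = (3, 2, 1).

w = 3u₁ + 2u₂ + u₃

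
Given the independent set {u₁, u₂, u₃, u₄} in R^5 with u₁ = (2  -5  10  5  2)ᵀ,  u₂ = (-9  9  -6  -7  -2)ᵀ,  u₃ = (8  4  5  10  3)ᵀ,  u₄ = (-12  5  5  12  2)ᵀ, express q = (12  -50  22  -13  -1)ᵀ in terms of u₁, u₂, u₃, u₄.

Set up the augmented matrix [u₁ | u₂ | u₃ | u₄ | q] and row-reduce.
Row-reducing the augmented matrix gives the unique coefficients (α₁, …, α₄) = (3, -2, -3, -1).

q = 3u₁ - 2u₂ - 3u₃ - u₄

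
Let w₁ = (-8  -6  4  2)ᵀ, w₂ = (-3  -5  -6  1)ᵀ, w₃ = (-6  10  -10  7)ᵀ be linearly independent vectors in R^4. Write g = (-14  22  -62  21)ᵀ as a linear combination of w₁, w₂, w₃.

g = -2w₁ + 4w₂ + 3w₃

Solve the system with w₁, w₂, w₃ as columns and g as the right-hand side.
The system has the unique solution (a₁, a₂, a₃) = (-2, 4, 3).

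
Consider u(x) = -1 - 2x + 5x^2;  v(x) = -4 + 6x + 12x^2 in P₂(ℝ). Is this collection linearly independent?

linearly independent

Write each element as a coordinate vector in ℝ³ using {1, x, x^2}.
Place the vectors as rows of a 2×3 matrix and reduce to echelon form.
The reduction yields 2 nonzero rows, so the rank is 2.
Since rank = 2 (the number of vectors), the set is linearly independent.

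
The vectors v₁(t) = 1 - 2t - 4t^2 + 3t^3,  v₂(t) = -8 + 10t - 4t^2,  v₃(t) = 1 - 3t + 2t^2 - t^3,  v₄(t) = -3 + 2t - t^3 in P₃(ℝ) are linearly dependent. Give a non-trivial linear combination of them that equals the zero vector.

Take coordinates with respect to {1, t, …, t^3}.
Solve the homogeneous system with v₁, v₂, v₃, v₄ as columns by row-reducing the coefficient matrix.
One solution (up to scaling) is (0, 1, 2, -2).

v₂ + 2v₃ - 2v₄ = 0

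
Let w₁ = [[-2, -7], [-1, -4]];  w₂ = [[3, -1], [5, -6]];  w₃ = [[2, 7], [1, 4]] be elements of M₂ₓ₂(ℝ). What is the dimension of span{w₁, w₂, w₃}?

Use coordinates relative to {E₁₁, E₁₂, E₂₁, E₂₂}.
Put the 4×3 matrix [w₁|w₂|w₃] into echelon form.
Reduction leaves 2 leading entries, giving rank 2.

2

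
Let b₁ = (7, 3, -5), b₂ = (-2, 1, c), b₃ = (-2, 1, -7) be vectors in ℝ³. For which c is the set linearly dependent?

c = -7

The vectors are dependent exactly when the determinant of the matrix with rows b₁, b₂, b₃ vanishes.
Expanding, det = -13*c - 91.
Solving -13*c - 91 = 0 yields c = -7.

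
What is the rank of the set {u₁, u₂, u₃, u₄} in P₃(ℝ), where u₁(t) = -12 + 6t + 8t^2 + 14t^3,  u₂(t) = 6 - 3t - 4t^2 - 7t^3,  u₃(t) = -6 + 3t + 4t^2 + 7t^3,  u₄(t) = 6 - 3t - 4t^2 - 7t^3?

Pass to coordinate vectors with respect to the basis {1, t, …, t^3}.
Put the 4×4 matrix [u₁|u₂|u₃|u₄] into echelon form.
There is 1 pivot column, so rank = 1.

1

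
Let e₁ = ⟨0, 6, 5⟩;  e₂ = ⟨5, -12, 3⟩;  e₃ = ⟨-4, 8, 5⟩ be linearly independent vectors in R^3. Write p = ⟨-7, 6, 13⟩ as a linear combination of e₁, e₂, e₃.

Since e₁, e₂, e₃ are independent, the coefficients expressing p are uniquely determined by a linear system.
The system has the unique solution (a₁, a₂, a₃) = (-1, 1, 3).

p = -e₁ + e₂ + 3e₃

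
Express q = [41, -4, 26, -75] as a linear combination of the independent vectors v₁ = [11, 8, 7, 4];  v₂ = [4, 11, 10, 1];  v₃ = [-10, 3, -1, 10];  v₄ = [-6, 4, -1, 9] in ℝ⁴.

Write q = a₁v₁ + … + a₄v₄ and equate components.
The system has the unique solution (a₁, …, a₄) = (-3, 4, -4, -3).

q = -3v₁ + 4v₂ - 4v₃ - 3v₄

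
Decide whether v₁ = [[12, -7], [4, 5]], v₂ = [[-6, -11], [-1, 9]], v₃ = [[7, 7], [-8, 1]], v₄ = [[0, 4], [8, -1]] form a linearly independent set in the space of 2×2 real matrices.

Take coordinates with respect to the standard basis {E₁₁, E₁₂, E₂₁, E₂₂}.
Form the 4×4 matrix with these as columns; its determinant is 13515.
A nonzero determinant means the columns are linearly independent.

linearly independent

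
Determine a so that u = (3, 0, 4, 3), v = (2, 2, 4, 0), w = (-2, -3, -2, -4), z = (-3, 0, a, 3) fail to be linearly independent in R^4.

a = -36/5

Dependence holds iff the 4×4 matrix [u v w z] is singular.
The determinant works out to 30*a + 216.
Setting this to zero gives a = -36/5.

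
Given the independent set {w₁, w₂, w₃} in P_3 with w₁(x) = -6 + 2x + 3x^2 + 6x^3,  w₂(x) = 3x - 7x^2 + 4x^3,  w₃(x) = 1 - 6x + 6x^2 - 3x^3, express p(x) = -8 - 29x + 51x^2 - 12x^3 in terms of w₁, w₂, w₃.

Identify each element with its coordinate vector in ℝ⁴ via {1, x, …, x^3}.
Set up the augmented matrix [w₁ | w₂ | w₃ | p] and row-reduce.
Row-reducing the augmented matrix gives the unique coefficients (a₁, a₂, a₃) = (2, -3, 4).

p = 2w₁ - 3w₂ + 4w₃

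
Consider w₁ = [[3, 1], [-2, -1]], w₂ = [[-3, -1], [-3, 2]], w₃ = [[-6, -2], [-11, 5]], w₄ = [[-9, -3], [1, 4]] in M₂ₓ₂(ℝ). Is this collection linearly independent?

linearly dependent

Write each element as a coordinate vector in ℝ⁴ using {E₁₁, E₁₂, E₂₁, E₂₂}.
Place the vectors as rows of a 4×4 matrix and reduce to echelon form.
The reduction yields 2 nonzero rows, so the rank is 2.
Since rank 2 < 4, the set is linearly dependent.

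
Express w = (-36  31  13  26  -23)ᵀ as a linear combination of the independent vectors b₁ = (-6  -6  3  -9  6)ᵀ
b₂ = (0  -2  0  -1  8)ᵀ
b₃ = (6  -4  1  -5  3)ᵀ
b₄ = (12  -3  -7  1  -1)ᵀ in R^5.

w = -2b₁ - b₂ - 2b₃ - 3b₄

Solve the system with b₁, b₂, b₃, b₄ as columns and w as the right-hand side.
Back-substitution yields (c₁, …, c₄) = (-2, -1, -2, -3).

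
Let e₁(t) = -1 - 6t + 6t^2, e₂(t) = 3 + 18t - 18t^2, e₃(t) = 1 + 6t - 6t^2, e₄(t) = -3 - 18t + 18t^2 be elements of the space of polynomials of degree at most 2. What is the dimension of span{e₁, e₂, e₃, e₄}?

dim = 1

Represent each element by its coordinate vector in ℝ³.
Apply Gaussian elimination to the matrix whose rows are e₁, e₂, e₃, e₄.
There is 1 pivot column, so rank = 1.
(With 4 elements in a 3-dimensional space the rank is at most 3.)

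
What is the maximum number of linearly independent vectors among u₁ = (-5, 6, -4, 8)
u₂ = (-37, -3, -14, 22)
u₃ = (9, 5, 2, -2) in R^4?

2

Apply Gaussian elimination to the matrix whose rows are u₁, u₂, u₃.
The echelon form has 2 nonzero rows, so the rank is 2.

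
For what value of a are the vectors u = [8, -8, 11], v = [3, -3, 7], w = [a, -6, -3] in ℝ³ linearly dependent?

a = 6

Place the vectors as rows of a 3×3 matrix; dependence ⇔ determinant zero.
The determinant works out to 138 - 23*a.
Setting this to zero gives a = 6.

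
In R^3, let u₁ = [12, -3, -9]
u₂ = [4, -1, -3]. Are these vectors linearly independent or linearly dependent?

Place the vectors as rows of a 2×3 matrix and reduce to echelon form.
The reduction yields 1 nonzero row, so the rank is 1.
Since rank 1 < 2, the set is linearly dependent.
Indeed u₁ - 3u₂ = 0.

linearly dependent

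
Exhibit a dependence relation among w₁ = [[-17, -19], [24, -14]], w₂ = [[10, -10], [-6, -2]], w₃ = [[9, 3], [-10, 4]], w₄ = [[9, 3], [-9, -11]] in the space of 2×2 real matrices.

Pass to coordinate vectors relative to the basis {E₁₁, E₁₂, E₂₁, E₂₂}.
Write the vectors as columns of a matrix and find a nonzero vector in its null space.
A generator of the null space is (1, -1, 3, 0).

w₁ - w₂ + 3w₃ = 0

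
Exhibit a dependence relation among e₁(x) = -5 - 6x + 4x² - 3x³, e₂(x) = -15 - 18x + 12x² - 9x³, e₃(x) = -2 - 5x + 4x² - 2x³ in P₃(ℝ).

3e₁ - e₂ = 0

Write each element as a vector in ℝ⁴ using {1, x, …, x³}.
Write the vectors as columns of a matrix and find a nonzero vector in its null space.
One solution (up to scaling) is (3, -1, 0).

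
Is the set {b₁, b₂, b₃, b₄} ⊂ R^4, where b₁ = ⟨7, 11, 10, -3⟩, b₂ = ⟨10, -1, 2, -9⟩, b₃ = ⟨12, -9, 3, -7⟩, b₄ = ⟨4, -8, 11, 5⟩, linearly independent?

Row-reduce the matrix whose columns are b₁, b₂, b₃, b₄.
The reduction yields 4 nonzero rows, so the rank is 4.
Since rank = 4 (the number of vectors), the set is linearly independent.

linearly independent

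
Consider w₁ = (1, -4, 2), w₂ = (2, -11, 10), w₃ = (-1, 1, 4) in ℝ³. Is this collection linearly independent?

Row-reduce the matrix whose columns are w₁, w₂, w₃.
The reduction yields 2 nonzero rows, so the rank is 2.
Since rank 2 < 3, the set is linearly dependent.
Indeed 3w₁ - w₂ + w₃ = 0.

linearly dependent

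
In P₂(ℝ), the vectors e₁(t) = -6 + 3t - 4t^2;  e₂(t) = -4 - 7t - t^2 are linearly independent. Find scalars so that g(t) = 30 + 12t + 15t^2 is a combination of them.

Identify each element with its coordinate vector in ℝ³ via {1, t, t^2}.
Since e₁, e₂ are independent, the coefficients expressing g are uniquely determined by a linear system.
Back-substitution yields (a₁, a₂) = (-3, -3).

g = -3e₁ - 3e₂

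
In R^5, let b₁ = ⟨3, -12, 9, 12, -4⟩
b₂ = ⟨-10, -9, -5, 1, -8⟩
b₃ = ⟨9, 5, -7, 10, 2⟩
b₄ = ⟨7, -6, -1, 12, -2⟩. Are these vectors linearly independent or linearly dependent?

Row-reduce the matrix whose columns are b₁, b₂, b₃, b₄.
The reduction yields 4 nonzero rows, so the rank is 4.
Since rank = 4 (the number of vectors), the set is linearly independent.

linearly independent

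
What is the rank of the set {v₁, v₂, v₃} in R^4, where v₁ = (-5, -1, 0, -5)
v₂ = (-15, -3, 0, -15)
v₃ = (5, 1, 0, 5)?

Put the 4×3 matrix [v₁|v₂|v₃] into echelon form.
There is 1 pivot column, so rank = 1.

rank 1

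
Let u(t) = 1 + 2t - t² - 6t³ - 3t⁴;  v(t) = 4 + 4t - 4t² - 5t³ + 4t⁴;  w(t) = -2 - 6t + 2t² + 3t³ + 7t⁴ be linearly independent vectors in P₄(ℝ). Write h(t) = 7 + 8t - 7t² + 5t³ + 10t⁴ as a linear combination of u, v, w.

Identify each element with its coordinate vector in ℝ⁵ via {1, t, …, t⁴}.
Solve the system with u, v, w as columns and h as the right-hand side.
The system has the unique solution (a₁, a₂, a₃) = (-3, 2, -1).

h = -3u + 2v - w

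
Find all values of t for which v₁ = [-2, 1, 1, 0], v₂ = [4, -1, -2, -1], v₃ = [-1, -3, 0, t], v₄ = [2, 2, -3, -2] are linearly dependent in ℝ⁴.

Dependence holds iff the 4×4 matrix [v₁ v₂ v₃ v₄] is singular.
The determinant works out to 15 - 4*t.
Solving 15 - 4*t = 0 yields t = 15/4.

t = 15/4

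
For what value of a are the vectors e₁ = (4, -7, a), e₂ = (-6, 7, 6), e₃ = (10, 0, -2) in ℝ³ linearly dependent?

a = -28/5

Dependence holds iff the 3×3 matrix [e₁ e₂ e₃] is singular.
Cofactor expansion gives det = -70*a - 392.
This vanishes exactly when a = -28/5.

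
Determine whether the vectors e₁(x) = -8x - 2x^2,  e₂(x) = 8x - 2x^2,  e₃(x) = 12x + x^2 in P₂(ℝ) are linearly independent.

Write each element as a coordinate vector in ℝ³ using {1, x, x^2}.
Row-reduce the matrix whose columns are e₁, e₂, e₃.
The reduction yields 2 nonzero rows, so the rank is 2.
Since rank 2 < 3, the set is linearly dependent.
Indeed 2e₁ - e₂ + 2e₃ = 0.

linearly dependent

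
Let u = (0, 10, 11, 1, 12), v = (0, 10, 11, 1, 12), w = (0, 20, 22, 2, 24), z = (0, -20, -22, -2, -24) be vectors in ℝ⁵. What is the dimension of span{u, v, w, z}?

1

Put the 5×4 matrix [u|v|w|z] into echelon form.
Exactly 1 pivot survives; hence the rank is 1.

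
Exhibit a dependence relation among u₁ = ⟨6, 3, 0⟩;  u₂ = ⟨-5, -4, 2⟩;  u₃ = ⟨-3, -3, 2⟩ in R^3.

Row-reduce the matrix with u₁, u₂, u₃ as columns; the null space gives the coefficients.
A generator of the null space is (1, 3, -3).

u₁ + 3u₂ - 3u₃ = 0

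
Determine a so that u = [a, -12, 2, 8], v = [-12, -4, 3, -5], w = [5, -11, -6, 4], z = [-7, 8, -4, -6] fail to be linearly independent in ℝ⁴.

The vectors are dependent exactly when the determinant of the matrix with rows u, v, w, z vanishes.
Cofactor expansion gives det = 7546 - 770*a.
Setting this to zero gives a = 49/5.

a = 49/5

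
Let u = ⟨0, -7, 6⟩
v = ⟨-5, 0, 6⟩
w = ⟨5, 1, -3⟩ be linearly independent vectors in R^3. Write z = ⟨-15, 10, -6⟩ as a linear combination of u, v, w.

Set up the augmented matrix [u | v | w | z] and row-reduce.
Back-substitution yields (c₁, c₂, c₃) = (-2, -1, -4).

z = -2u - v - 4w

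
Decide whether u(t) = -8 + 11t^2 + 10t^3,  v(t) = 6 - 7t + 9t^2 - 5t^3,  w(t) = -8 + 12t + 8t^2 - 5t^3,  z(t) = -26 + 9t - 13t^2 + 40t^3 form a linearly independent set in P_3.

linearly dependent

Take coordinates with respect to the standard basis {1, t, …, t^3}.
The matrix [u|v|w|z] has determinant 0.
A zero determinant means the columns are linearly dependent.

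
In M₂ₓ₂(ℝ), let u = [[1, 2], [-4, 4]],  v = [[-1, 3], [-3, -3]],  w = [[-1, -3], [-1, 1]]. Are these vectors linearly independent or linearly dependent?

linearly independent

Write each element as a coordinate vector in ℝ⁴ using {E₁₁, E₁₂, E₂₁, E₂₂}.
Row-reduce the matrix whose columns are u, v, w.
The reduction yields 3 nonzero rows, so the rank is 3.
Since rank = 3 (the number of vectors), the set is linearly independent.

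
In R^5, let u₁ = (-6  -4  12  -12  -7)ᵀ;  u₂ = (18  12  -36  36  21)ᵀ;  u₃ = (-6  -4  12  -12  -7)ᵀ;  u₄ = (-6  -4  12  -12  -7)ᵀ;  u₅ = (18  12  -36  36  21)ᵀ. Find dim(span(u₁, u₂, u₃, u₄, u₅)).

Form the matrix with u₁, u₂, u₃, u₄, u₅ as columns and reduce.
Exactly 1 pivot survives; hence the rank is 1.

dim = 1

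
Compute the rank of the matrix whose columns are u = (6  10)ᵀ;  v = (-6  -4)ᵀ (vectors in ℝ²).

Apply Gaussian elimination to the matrix whose rows are u, v.
There are 2 pivot columns, so rank = 2.

rank 2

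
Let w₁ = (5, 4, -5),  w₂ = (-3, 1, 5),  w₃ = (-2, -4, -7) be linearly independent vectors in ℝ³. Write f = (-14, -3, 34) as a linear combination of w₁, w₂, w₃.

Write f = a₁w₁ + … + a₃w₃ and equate components.
The system has the unique solution (a₁, a₂, a₃) = (-3, 1, -2).

f = -3w₁ + w₂ - 2w₃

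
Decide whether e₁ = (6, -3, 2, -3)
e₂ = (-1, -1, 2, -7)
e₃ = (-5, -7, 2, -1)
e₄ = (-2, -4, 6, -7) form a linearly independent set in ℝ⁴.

Row-reduce the matrix whose columns are e₁, e₂, e₃, e₄.
The reduction yields 4 nonzero rows, so the rank is 4.
Since rank = 4 (the number of vectors), the set is linearly independent.

linearly independent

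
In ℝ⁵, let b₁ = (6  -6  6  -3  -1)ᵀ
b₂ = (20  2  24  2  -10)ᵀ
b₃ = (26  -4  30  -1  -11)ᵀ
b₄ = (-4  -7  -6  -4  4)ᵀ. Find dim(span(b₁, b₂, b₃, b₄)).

dim = 2

Form the matrix with b₁, b₂, b₃, b₄ as columns and reduce.
Reduction leaves 2 leading entries, giving rank 2.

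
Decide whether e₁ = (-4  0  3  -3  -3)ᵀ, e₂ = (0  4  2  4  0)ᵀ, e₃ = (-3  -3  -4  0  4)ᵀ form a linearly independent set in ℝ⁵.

Row-reduce the matrix whose columns are e₁, e₂, e₃.
The reduction yields 3 nonzero rows, so the rank is 3.
Since rank = 3 (the number of vectors), the set is linearly independent.

linearly independent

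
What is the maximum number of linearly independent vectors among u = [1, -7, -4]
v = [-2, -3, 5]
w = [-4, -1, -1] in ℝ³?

3

Apply Gaussian elimination to the matrix whose rows are u, v, w.
The echelon form has 3 nonzero rows, so the rank is 3.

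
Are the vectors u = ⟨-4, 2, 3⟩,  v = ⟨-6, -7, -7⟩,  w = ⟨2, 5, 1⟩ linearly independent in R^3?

linearly independent

The matrix [u|v|w] has determinant -176.
A nonzero determinant means the columns are linearly independent.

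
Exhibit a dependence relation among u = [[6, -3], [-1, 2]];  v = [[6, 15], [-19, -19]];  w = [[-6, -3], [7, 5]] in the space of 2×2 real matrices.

Pass to coordinate vectors relative to the basis {E₁₁, E₁₂, E₂₁, E₂₂}.
Row-reduce the matrix with u, v, w as columns; the null space gives the coefficients.
The free variable yields coefficients (2, 1, 3) (any nonzero multiple also works).

2u + v + 3w = 0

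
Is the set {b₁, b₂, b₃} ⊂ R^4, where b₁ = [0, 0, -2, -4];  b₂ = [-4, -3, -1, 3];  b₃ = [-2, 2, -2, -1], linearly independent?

linearly independent

Place the vectors as rows of a 3×4 matrix and reduce to echelon form.
The reduction yields 3 nonzero rows, so the rank is 3.
Since rank = 3 (the number of vectors), the set is linearly independent.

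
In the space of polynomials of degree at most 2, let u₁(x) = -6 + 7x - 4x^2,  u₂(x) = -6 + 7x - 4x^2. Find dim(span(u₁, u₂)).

dim = 1

Use coordinates relative to {1, x, x^2}.
Apply Gaussian elimination to the matrix whose rows are u₁, u₂.
There is 1 pivot column, so rank = 1.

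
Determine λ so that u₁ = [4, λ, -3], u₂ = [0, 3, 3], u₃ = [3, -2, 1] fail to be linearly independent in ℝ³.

λ = -7

The set is linearly dependent precisely when det[u₁; u₂; u₃] = 0.
The determinant works out to 9*λ + 63.
Setting this to zero gives λ = -7.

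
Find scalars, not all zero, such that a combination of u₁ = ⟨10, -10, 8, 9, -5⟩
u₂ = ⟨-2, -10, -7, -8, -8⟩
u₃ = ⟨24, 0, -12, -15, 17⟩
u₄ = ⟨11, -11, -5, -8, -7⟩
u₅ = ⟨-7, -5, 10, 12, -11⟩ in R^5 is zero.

Set up α₁u₁ + … + α₅u₅ = 0 and solve the homogeneous system.
A generator of the null space is (1, 0, -1, 0, -2).

u₁ - u₃ - 2u₅ = 0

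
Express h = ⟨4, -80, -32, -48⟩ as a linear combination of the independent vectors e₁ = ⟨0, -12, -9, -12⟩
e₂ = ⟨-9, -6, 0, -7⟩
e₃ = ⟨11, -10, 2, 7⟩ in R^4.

h = 4e₁ + 2e₂ + 2e₃

Solve the system with e₁, e₂, e₃ as columns and h as the right-hand side.
Row-reducing the augmented matrix gives the unique coefficients (c₁, c₂, c₃) = (4, 2, 2).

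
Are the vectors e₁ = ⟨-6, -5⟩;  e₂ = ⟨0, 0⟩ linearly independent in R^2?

linearly dependent

One of the vectors is the zero vector, so the set is linearly dependent.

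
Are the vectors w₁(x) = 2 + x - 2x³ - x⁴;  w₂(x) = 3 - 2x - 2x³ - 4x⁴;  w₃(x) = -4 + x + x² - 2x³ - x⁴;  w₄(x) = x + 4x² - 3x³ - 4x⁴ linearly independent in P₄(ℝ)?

Write each element as a coordinate vector in ℝ⁵ using {1, x, …, x⁴}.
Row-reduce the matrix whose columns are w₁, w₂, w₃, w₄.
The reduction yields 4 nonzero rows, so the rank is 4.
Since rank = 4 (the number of vectors), the set is linearly independent.

linearly independent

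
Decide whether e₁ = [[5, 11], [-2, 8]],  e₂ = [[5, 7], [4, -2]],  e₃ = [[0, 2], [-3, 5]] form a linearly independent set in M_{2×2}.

Take coordinates with respect to the standard basis {E₁₁, E₁₂, E₂₁, E₂₂}.
Place the vectors as rows of a 3×4 matrix and reduce to echelon form.
The reduction yields 2 nonzero rows, so the rank is 2.
Since rank 2 < 3, the set is linearly dependent.
Indeed e₁ - e₂ - 2e₃ = 0.

linearly dependent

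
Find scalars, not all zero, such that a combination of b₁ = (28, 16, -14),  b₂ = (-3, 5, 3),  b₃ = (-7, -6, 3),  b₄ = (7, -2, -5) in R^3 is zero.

Write the vectors as columns of a matrix and find a nonzero vector in its null space.
A generator of the null space is (1, 0, 3, -1).

b₁ + 3b₃ - b₄ = 0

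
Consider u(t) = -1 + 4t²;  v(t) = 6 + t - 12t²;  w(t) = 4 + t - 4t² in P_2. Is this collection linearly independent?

linearly dependent

Take coordinates with respect to the standard basis {1, t, t²}.
The matrix [u|v|w] has determinant 0.
A zero determinant means the columns are linearly dependent.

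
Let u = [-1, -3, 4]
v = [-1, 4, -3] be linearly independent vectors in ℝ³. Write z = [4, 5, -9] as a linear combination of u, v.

z = -3u - v

Since u, v are independent, the coefficients expressing z are uniquely determined by a linear system.
The system has the unique solution (c₁, c₂) = (-3, -1).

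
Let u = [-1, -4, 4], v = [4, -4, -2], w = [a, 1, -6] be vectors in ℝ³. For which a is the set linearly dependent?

The vectors are dependent exactly when the determinant of the matrix with rows u, v, w vanishes.
The determinant works out to 24*a - 106.
This vanishes exactly when a = 53/12.

a = 53/12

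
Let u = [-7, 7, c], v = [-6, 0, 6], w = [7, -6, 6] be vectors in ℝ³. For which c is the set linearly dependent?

Dependence holds iff the 3×3 matrix [u v w] is singular.
The determinant works out to 36*c + 294.
Solving 36*c + 294 = 0 yields c = -49/6.

c = -49/6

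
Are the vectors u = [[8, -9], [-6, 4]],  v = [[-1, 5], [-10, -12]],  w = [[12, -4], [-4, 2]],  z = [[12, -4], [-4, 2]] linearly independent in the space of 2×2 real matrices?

linearly dependent

Take coordinates with respect to the standard basis {E₁₁, E₁₂, E₂₁, E₂₂}.
Two of the vectors are equal, giving an immediate dependence.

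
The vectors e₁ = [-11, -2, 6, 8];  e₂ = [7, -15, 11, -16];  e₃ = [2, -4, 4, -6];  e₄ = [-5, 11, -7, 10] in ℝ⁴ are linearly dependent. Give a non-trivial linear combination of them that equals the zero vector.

Set up α₁e₁ + … + α₄e₄ = 0 and solve the homogeneous system.
A generator of the null space is (0, 1, -1, 1).

e₂ - e₃ + e₄ = 0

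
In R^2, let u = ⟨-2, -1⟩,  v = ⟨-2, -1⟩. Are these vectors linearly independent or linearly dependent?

Two of the vectors are equal, giving an immediate dependence.

linearly dependent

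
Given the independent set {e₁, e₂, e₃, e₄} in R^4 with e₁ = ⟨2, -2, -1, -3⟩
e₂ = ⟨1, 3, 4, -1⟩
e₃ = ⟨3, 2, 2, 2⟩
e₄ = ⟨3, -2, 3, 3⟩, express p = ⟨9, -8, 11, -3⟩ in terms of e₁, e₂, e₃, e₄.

p = 2e₁ + 2e₂ - 2e₃ + 3e₄

Write p = a₁e₁ + … + a₄e₄ and equate components.
The system has the unique solution (a₁, …, a₄) = (2, 2, -2, 3).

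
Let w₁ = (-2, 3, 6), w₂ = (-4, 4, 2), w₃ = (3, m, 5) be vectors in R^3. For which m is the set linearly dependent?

Place the vectors as rows of a 3×3 matrix; dependence ⇔ determinant zero.
Expanding, det = -20*m - 34.
Solving -20*m - 34 = 0 yields m = -17/10.

m = -17/10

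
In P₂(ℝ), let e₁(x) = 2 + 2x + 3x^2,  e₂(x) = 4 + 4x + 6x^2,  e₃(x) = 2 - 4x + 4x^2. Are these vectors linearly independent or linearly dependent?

Take coordinates with respect to the standard basis {1, x, x^2}.
One vector is a scalar multiple of another, so the set is dependent.

linearly dependent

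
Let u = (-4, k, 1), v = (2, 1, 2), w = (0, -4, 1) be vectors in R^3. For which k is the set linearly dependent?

The vectors are dependent exactly when the determinant of the matrix with rows u, v, w vanishes.
Expanding, det = -2*k - 44.
Setting this to zero gives k = -22.

k = -22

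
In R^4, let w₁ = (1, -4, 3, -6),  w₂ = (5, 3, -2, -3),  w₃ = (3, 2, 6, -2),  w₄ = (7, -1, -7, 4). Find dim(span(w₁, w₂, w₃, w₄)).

4

Put the 4×4 matrix [w₁|w₂|w₃|w₄] into echelon form.
The echelon form has 4 nonzero rows, so the rank is 4.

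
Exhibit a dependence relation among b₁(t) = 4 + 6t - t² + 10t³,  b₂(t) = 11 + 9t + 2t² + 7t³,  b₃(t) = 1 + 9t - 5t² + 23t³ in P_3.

3b₁ - b₂ - b₃ = 0

Take coordinates with respect to {1, t, …, t³}.
Write the vectors as columns of a matrix and find a nonzero vector in its null space.
One solution (up to scaling) is (3, -1, -1).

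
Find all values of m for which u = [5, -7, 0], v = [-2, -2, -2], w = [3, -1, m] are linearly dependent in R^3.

m = 4/3

The set is linearly dependent precisely when det[u; v; w] = 0.
Cofactor expansion gives det = 32 - 24*m.
Solving 32 - 24*m = 0 yields m = 4/3.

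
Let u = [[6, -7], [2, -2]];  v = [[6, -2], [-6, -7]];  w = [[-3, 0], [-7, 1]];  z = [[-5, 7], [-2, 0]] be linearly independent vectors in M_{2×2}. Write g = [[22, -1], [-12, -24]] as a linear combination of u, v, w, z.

Work in coordinates with respect to the standard basis {E₁₁, E₁₂, E₂₁, E₂₂}.
Set up the augmented matrix [u | v | w | z | g] and row-reduce.
The system has the unique solution (c₁, …, c₄) = (-3, 4, -2, -2).

g = -3u + 4v - 2w - 2z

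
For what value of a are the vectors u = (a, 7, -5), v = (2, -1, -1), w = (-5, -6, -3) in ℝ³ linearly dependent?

Dependence holds iff the 3×3 matrix [u v w] is singular.
Cofactor expansion gives det = 162 - 3*a.
This vanishes exactly when a = 54.

a = 54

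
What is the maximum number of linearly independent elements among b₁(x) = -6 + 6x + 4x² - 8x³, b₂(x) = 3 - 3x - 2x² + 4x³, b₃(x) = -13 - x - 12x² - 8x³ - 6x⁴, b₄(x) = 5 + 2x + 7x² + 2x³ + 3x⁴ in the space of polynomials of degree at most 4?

Represent each element by its coordinate vector in ℝ⁵.
Put the 5×4 matrix [b₁|b₂|b₃|b₄] into echelon form.
The echelon form has 2 nonzero rows, so the rank is 2.

2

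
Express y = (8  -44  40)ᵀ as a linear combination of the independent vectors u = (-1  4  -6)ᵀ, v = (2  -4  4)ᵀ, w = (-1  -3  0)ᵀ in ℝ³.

y = -4u + 4v + 4w

Set up the augmented matrix [u | v | w | y] and row-reduce.
The system has the unique solution (α₁, α₂, α₃) = (-4, 4, 4).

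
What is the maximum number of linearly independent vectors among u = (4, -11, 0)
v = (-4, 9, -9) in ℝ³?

2

Put the 3×2 matrix [u|v] into echelon form.
There are 2 pivot columns, so rank = 2.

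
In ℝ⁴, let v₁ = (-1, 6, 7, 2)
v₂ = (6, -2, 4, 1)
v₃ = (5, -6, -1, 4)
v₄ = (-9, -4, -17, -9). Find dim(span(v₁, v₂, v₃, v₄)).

dim = 3

Row-reduce the 4×4 matrix with these as rows.
There are 3 pivot columns, so rank = 3.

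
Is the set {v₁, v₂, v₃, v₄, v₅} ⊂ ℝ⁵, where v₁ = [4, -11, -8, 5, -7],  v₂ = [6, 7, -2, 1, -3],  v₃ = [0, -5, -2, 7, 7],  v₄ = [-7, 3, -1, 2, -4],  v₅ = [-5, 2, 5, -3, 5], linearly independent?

Form the 5×5 matrix with these as columns; its determinant is 0.
A zero determinant means the columns are linearly dependent.
Indeed v₁ + v₂ + 2v₅ = 0.

linearly dependent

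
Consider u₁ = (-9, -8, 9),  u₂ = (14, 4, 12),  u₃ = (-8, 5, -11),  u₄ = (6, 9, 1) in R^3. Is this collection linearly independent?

There are 4 vectors in a 3-dimensional space, so they cannot be linearly independent.

linearly dependent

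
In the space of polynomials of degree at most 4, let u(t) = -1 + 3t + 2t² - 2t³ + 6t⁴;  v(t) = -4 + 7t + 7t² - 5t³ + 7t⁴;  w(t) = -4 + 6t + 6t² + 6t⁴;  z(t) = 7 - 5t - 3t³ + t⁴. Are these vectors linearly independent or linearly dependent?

linearly independent

Take coordinates with respect to the standard basis {1, t, …, t⁴}.
Row-reduce the matrix whose columns are u, v, w, z.
The reduction yields 4 nonzero rows, so the rank is 4.
Since rank = 4 (the number of vectors), the set is linearly independent.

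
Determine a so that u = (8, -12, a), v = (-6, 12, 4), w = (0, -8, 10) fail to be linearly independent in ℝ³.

a = -31/3

Dependence holds iff the 3×3 matrix [u v w] is singular.
The determinant works out to 48*a + 496.
This vanishes exactly when a = -31/3.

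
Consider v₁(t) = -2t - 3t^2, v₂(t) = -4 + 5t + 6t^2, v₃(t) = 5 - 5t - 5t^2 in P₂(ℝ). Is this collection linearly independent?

linearly independent

Take coordinates with respect to the standard basis {1, t, t^2}.
Form the 3×3 matrix with these as columns; its determinant is -5.
A nonzero determinant means the columns are linearly independent.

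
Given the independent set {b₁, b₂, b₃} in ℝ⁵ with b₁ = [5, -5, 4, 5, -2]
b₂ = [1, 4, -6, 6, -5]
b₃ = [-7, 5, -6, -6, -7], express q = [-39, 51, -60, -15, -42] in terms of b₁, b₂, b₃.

Since b₁, b₂, b₃ are independent, the coefficients expressing q are uniquely determined by a linear system.
Row-reducing the augmented matrix gives the unique coefficients (α₁, α₂, α₃) = (-3, 4, 4).

q = -3b₁ + 4b₂ + 4b₃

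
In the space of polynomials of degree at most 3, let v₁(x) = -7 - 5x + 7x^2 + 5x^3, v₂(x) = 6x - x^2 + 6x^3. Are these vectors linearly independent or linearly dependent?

linearly independent

Take coordinates with respect to the standard basis {1, x, …, x^3}.
Row-reduce the matrix whose columns are v₁, v₂.
The reduction yields 2 nonzero rows, so the rank is 2.
Since rank = 2 (the number of vectors), the set is linearly independent.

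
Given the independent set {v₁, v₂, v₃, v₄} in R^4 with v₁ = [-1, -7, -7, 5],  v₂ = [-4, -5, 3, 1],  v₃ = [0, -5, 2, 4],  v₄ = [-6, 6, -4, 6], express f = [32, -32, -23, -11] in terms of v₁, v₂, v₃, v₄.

Set up the augmented matrix [v₁ | v₂ | v₃ | v₄ | f] and row-reduce.
Row-reducing the augmented matrix gives the unique coefficients (c₁, …, c₄) = (4, -3, -1, -4).

f = 4v₁ - 3v₂ - v₃ - 4v₄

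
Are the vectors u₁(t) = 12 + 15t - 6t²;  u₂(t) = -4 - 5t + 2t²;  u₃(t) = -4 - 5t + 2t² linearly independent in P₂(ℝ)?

Take coordinates with respect to the standard basis {1, t, t²}.
Row-reduce the matrix whose columns are u₁, u₂, u₃.
The reduction yields 1 nonzero row, so the rank is 1.
Since rank 1 < 3, the set is linearly dependent.
Indeed u₁ + 3u₂ = 0.

linearly dependent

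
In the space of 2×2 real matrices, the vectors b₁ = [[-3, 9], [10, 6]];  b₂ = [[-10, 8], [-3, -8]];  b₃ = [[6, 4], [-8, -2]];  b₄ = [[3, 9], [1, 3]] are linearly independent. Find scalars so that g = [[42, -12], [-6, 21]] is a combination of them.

g = b₁ - 3b₂ + 3b₃ - b₄

Identify each element with its coordinate vector in ℝ⁴ via {E₁₁, E₁₂, E₂₁, E₂₂}.
Since b₁, b₂, b₃, b₄ are independent, the coefficients expressing g are uniquely determined by a linear system.
Back-substitution yields (c₁, …, c₄) = (1, -3, 3, -1).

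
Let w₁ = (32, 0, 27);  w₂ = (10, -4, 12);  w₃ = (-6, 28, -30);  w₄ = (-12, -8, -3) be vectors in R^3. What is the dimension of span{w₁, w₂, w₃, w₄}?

dim = 2

Put the 3×4 matrix [w₁|w₂|w₃|w₄] into echelon form.
The echelon form has 2 nonzero rows, so the rank is 2.
(With 4 elements in a 3-dimensional space the rank is at most 3.)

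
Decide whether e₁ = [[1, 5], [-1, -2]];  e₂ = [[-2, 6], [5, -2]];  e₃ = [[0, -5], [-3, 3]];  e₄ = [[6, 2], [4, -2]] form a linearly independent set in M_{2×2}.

Take coordinates with respect to the standard basis {E₁₁, E₁₂, E₂₁, E₂₂}.
Row-reduce the matrix whose columns are e₁, e₂, e₃, e₄.
The reduction yields 4 nonzero rows, so the rank is 4.
Since rank = 4 (the number of vectors), the set is linearly independent.

linearly independent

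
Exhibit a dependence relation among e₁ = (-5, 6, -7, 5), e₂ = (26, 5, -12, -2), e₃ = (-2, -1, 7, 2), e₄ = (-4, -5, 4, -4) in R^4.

Row-reduce the matrix with e₁, e₂, e₃, e₄ as columns; the null space gives the coefficients.
The free variable yields coefficients (2, 1, 2, 3) (any nonzero multiple also works).

2e₁ + e₂ + 2e₃ + 3e₄ = 0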